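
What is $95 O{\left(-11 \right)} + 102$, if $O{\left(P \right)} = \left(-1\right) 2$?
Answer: $-88$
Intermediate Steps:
$O{\left(P \right)} = -2$
$95 O{\left(-11 \right)} + 102 = 95 \left(-2\right) + 102 = -190 + 102 = -88$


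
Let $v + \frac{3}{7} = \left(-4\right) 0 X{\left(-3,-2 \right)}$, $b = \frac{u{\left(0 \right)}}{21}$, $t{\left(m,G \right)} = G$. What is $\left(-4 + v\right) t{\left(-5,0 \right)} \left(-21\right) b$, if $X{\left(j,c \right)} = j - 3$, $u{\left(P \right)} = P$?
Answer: $0$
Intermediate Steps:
$X{\left(j,c \right)} = -3 + j$ ($X{\left(j,c \right)} = j - 3 = -3 + j$)
$b = 0$ ($b = \frac{0}{21} = 0 \cdot \frac{1}{21} = 0$)
$v = - \frac{3}{7}$ ($v = - \frac{3}{7} + \left(-4\right) 0 \left(-3 - 3\right) = - \frac{3}{7} + 0 \left(-6\right) = - \frac{3}{7} + 0 = - \frac{3}{7} \approx -0.42857$)
$\left(-4 + v\right) t{\left(-5,0 \right)} \left(-21\right) b = \left(-4 - \frac{3}{7}\right) 0 \left(-21\right) 0 = \left(- \frac{31}{7}\right) 0 \left(-21\right) 0 = 0 \left(-21\right) 0 = 0 \cdot 0 = 0$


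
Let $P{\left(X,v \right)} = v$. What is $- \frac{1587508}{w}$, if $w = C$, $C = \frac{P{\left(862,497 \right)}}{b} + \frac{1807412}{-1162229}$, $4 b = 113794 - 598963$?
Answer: $\frac{17214615638849829}{16907899690} \approx 1.0181 \cdot 10^{6}$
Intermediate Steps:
$b = - \frac{485169}{4}$ ($b = \frac{113794 - 598963}{4} = \frac{1}{4} \left(-485169\right) = - \frac{485169}{4} \approx -1.2129 \cdot 10^{5}$)
$C = - \frac{879210783880}{563877481701}$ ($C = \frac{497}{- \frac{485169}{4}} + \frac{1807412}{-1162229} = 497 \left(- \frac{4}{485169}\right) + 1807412 \left(- \frac{1}{1162229}\right) = - \frac{1988}{485169} - \frac{1807412}{1162229} = - \frac{879210783880}{563877481701} \approx -1.5592$)
$w = - \frac{879210783880}{563877481701} \approx -1.5592$
$- \frac{1587508}{w} = - \frac{1587508}{- \frac{879210783880}{563877481701}} = \left(-1587508\right) \left(- \frac{563877481701}{879210783880}\right) = \frac{17214615638849829}{16907899690}$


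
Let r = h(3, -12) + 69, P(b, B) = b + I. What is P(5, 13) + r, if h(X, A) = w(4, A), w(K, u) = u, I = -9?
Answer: 53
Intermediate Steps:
h(X, A) = A
P(b, B) = -9 + b (P(b, B) = b - 9 = -9 + b)
r = 57 (r = -12 + 69 = 57)
P(5, 13) + r = (-9 + 5) + 57 = -4 + 57 = 53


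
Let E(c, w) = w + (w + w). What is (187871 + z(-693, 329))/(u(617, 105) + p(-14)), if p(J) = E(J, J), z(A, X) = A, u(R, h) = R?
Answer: 187178/575 ≈ 325.53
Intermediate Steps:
E(c, w) = 3*w (E(c, w) = w + 2*w = 3*w)
p(J) = 3*J
(187871 + z(-693, 329))/(u(617, 105) + p(-14)) = (187871 - 693)/(617 + 3*(-14)) = 187178/(617 - 42) = 187178/575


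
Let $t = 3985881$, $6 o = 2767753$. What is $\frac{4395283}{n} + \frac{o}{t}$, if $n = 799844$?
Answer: $\frac{53664110313235}{9564249007692} \approx 5.6109$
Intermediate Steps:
$o = \frac{2767753}{6}$ ($o = \frac{1}{6} \cdot 2767753 = \frac{2767753}{6} \approx 4.6129 \cdot 10^{5}$)
$\frac{4395283}{n} + \frac{o}{t} = \frac{4395283}{799844} + \frac{2767753}{6 \cdot 3985881} = 4395283 \cdot \frac{1}{799844} + \frac{2767753}{6} \cdot \frac{1}{3985881} = \frac{4395283}{799844} + \frac{2767753}{23915286} = \frac{53664110313235}{9564249007692}$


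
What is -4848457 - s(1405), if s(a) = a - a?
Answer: -4848457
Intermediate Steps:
s(a) = 0
-4848457 - s(1405) = -4848457 - 1*0 = -4848457 + 0 = -4848457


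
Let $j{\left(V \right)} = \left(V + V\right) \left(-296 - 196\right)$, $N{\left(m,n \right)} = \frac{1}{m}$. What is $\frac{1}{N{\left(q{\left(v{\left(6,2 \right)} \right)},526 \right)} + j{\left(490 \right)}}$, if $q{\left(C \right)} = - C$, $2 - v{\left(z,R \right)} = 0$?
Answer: $- \frac{2}{964321} \approx -2.074 \cdot 10^{-6}$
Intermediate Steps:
$v{\left(z,R \right)} = 2$ ($v{\left(z,R \right)} = 2 - 0 = 2 + 0 = 2$)
$j{\left(V \right)} = - 984 V$ ($j{\left(V \right)} = 2 V \left(-492\right) = - 984 V$)
$\frac{1}{N{\left(q{\left(v{\left(6,2 \right)} \right)},526 \right)} + j{\left(490 \right)}} = \frac{1}{\frac{1}{\left(-1\right) 2} - 482160} = \frac{1}{\frac{1}{-2} - 482160} = \frac{1}{- \frac{1}{2} - 482160} = \frac{1}{- \frac{964321}{2}} = - \frac{2}{964321}$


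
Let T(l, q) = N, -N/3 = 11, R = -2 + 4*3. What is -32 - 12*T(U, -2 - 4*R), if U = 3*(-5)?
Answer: 364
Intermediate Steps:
U = -15
R = 10 (R = -2 + 12 = 10)
N = -33 (N = -3*11 = -33)
T(l, q) = -33
-32 - 12*T(U, -2 - 4*R) = -32 - 12*(-33) = -32 + 396 = 364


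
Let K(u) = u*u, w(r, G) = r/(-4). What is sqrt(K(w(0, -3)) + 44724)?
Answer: 2*sqrt(11181) ≈ 211.48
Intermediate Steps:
w(r, G) = -r/4 (w(r, G) = r*(-1/4) = -r/4)
K(u) = u**2
sqrt(K(w(0, -3)) + 44724) = sqrt((-1/4*0)**2 + 44724) = sqrt(0**2 + 44724) = sqrt(0 + 44724) = sqrt(44724) = 2*sqrt(11181)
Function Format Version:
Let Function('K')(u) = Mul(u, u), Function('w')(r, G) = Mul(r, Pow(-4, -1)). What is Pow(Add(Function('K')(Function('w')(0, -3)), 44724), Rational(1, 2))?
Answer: Mul(2, Pow(11181, Rational(1, 2))) ≈ 211.48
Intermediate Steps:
Function('w')(r, G) = Mul(Rational(-1, 4), r) (Function('w')(r, G) = Mul(r, Rational(-1, 4)) = Mul(Rational(-1, 4), r))
Function('K')(u) = Pow(u, 2)
Pow(Add(Function('K')(Function('w')(0, -3)), 44724), Rational(1, 2)) = Pow(Add(Pow(Mul(Rational(-1, 4), 0), 2), 44724), Rational(1, 2)) = Pow(Add(Pow(0, 2), 44724), Rational(1, 2)) = Pow(Add(0, 44724), Rational(1, 2)) = Pow(44724, Rational(1, 2)) = Mul(2, Pow(11181, Rational(1, 2)))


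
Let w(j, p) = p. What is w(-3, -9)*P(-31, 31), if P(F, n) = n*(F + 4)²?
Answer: -203391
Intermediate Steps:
P(F, n) = n*(4 + F)²
w(-3, -9)*P(-31, 31) = -279*(4 - 31)² = -279*(-27)² = -279*729 = -9*22599 = -203391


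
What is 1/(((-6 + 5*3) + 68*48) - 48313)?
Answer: -1/45040 ≈ -2.2202e-5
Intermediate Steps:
1/(((-6 + 5*3) + 68*48) - 48313) = 1/(((-6 + 15) + 3264) - 48313) = 1/((9 + 3264) - 48313) = 1/(3273 - 48313) = 1/(-45040) = -1/45040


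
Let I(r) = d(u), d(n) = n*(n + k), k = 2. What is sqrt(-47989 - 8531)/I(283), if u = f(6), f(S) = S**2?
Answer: I*sqrt(1570)/228 ≈ 0.17379*I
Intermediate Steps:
u = 36 (u = 6**2 = 36)
d(n) = n*(2 + n) (d(n) = n*(n + 2) = n*(2 + n))
I(r) = 1368 (I(r) = 36*(2 + 36) = 36*38 = 1368)
sqrt(-47989 - 8531)/I(283) = sqrt(-47989 - 8531)/1368 = sqrt(-56520)*(1/1368) = (6*I*sqrt(1570))*(1/1368) = I*sqrt(1570)/228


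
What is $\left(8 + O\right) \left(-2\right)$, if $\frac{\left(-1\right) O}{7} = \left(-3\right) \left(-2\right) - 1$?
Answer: $54$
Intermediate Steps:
$O = -35$ ($O = - 7 \left(\left(-3\right) \left(-2\right) - 1\right) = - 7 \left(6 - 1\right) = \left(-7\right) 5 = -35$)
$\left(8 + O\right) \left(-2\right) = \left(8 - 35\right) \left(-2\right) = \left(-27\right) \left(-2\right) = 54$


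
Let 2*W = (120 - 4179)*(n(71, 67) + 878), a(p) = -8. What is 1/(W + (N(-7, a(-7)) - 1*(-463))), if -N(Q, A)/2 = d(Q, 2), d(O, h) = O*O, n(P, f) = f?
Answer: -2/3835025 ≈ -5.2151e-7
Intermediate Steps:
d(O, h) = O**2
N(Q, A) = -2*Q**2
W = -3835755/2 (W = ((120 - 4179)*(67 + 878))/2 = (-4059*945)/2 = (1/2)*(-3835755) = -3835755/2 ≈ -1.9179e+6)
1/(W + (N(-7, a(-7)) - 1*(-463))) = 1/(-3835755/2 + (-2*(-7)**2 - 1*(-463))) = 1/(-3835755/2 + (-2*49 + 463)) = 1/(-3835755/2 + (-98 + 463)) = 1/(-3835755/2 + 365) = 1/(-3835025/2) = -2/3835025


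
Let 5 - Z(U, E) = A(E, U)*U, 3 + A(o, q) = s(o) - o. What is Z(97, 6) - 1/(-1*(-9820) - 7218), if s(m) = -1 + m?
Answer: 1022585/2602 ≈ 393.00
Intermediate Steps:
A(o, q) = -4 (A(o, q) = -3 + ((-1 + o) - o) = -3 - 1 = -4)
Z(U, E) = 5 + 4*U (Z(U, E) = 5 - (-4)*U = 5 + 4*U)
Z(97, 6) - 1/(-1*(-9820) - 7218) = (5 + 4*97) - 1/(-1*(-9820) - 7218) = (5 + 388) - 1/(9820 - 7218) = 393 - 1/2602 = 1022585/2602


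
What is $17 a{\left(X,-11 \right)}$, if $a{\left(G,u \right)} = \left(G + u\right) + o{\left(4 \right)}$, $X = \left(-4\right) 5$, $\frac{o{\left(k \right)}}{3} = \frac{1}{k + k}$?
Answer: $- \frac{4165}{8} \approx -520.63$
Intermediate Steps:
$o{\left(k \right)} = \frac{3}{2 k}$ ($o{\left(k \right)} = \frac{3}{k + k} = \frac{3}{2 k}$)
$X = -20$
$a{\left(G,u \right)} = \frac{3}{8} + G + u$ ($a{\left(G,u \right)} = \left(G + u\right) + \frac{3}{2 \cdot 4} = \left(G + u\right) + \frac{3}{2} \cdot \frac{1}{4} = \left(G + u\right) + \frac{3}{8} = \frac{3}{8} + G + u$)
$17 a{\left(X,-11 \right)} = 17 \left(\frac{3}{8} - 20 - 11\right) = 17 \left(- \frac{245}{8}\right) = - \frac{4165}{8}$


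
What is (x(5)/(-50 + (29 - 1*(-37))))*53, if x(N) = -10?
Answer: -265/8 ≈ -33.125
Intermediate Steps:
(x(5)/(-50 + (29 - 1*(-37))))*53 = -10/(-50 + (29 - 1*(-37)))*53 = -10/(-50 + (29 + 37))*53 = -10/(-50 + 66)*53 = -10/16*53 = -10*1/16*53 = -5/8*53 = -265/8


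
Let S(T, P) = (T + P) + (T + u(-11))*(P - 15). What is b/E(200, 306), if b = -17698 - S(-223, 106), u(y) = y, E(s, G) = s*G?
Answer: 3713/61200 ≈ 0.060670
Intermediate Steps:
E(s, G) = G*s
S(T, P) = P + T + (-15 + P)*(-11 + T) (S(T, P) = (T + P) + (T - 11)*(P - 15) = (P + T) + (-11 + T)*(-15 + P) = (P + T) + (-15 + P)*(-11 + T) = P + T + (-15 + P)*(-11 + T))
b = 3713 (b = -17698 - (165 - 14*(-223) - 10*106 + 106*(-223)) = -17698 - (165 + 3122 - 1060 - 23638) = -17698 - 1*(-21411) = -17698 + 21411 = 3713)
b/E(200, 306) = 3713/((306*200)) = 3713/61200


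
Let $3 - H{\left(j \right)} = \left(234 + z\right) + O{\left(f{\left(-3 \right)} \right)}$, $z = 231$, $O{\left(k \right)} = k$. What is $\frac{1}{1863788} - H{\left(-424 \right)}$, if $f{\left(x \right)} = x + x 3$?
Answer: $\frac{838704601}{1863788} \approx 450.0$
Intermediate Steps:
$f{\left(x \right)} = 4 x$ ($f{\left(x \right)} = x + 3 x = 4 x$)
$H{\left(j \right)} = -450$ ($H{\left(j \right)} = 3 - \left(\left(234 + 231\right) + 4 \left(-3\right)\right) = 3 - \left(465 - 12\right) = 3 - 453 = -450$)
$\frac{1}{1863788} - H{\left(-424 \right)} = \frac{1}{1863788} - -450 = \frac{1}{1863788} + 450 = \frac{838704601}{1863788}$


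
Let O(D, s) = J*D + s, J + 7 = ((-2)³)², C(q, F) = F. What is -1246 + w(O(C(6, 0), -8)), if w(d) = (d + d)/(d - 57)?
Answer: -80974/65 ≈ -1245.8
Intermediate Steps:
J = 57 (J = -7 + ((-2)³)² = -7 + (-8)² = -7 + 64 = 57)
O(D, s) = s + 57*D (O(D, s) = 57*D + s = s + 57*D)
w(d) = 2*d/(-57 + d) (w(d) = (2*d)/(-57 + d) = 2*d/(-57 + d))
-1246 + w(O(C(6, 0), -8)) = -1246 + 2*(-8 + 57*0)/(-57 + (-8 + 57*0)) = -1246 + 2*(-8 + 0)/(-57 + (-8 + 0)) = -1246 + 2*(-8)/(-57 - 8) = -1246 + 2*(-8)/(-65) = -1246 + 2*(-8)*(-1/65) = -1246 + 16/65 = -80974/65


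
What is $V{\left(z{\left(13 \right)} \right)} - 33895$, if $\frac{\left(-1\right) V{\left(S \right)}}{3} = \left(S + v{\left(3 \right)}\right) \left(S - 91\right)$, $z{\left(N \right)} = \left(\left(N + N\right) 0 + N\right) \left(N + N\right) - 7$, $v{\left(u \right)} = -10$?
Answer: $-265015$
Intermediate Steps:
$z{\left(N \right)} = -7 + 2 N^{2}$ ($z{\left(N \right)} = \left(2 N 0 + N\right) 2 N - 7 = \left(0 + N\right) 2 N - 7 = N 2 N - 7 = 2 N^{2} - 7 = -7 + 2 N^{2}$)
$V{\left(S \right)} = - 3 \left(-91 + S\right) \left(-10 + S\right)$ ($V{\left(S \right)} = - 3 \left(S - 10\right) \left(S - 91\right) = - 3 \left(-10 + S\right) \left(-91 + S\right) = - 3 \left(-91 + S\right) \left(-10 + S\right)$)
$V{\left(z{\left(13 \right)} \right)} - 33895 = \left(-2730 - 3 \left(-7 + 2 \cdot 13^{2}\right)^{2} + 303 \left(-7 + 2 \cdot 13^{2}\right)\right) - 33895 = \left(-2730 - 3 \left(-7 + 2 \cdot 169\right)^{2} + 303 \left(-7 + 2 \cdot 169\right)\right) - 33895 = \left(-2730 - 3 \left(-7 + 338\right)^{2} + 303 \left(-7 + 338\right)\right) - 33895 = \left(-2730 - 3 \cdot 331^{2} + 303 \cdot 331\right) - 33895 = \left(-2730 - 328683 + 100293\right) - 33895 = -231120 - 33895 = -265015$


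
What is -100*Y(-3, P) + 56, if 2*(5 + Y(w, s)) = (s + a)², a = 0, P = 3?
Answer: 106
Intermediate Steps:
Y(w, s) = -5 + s²/2 (Y(w, s) = -5 + (s + 0)²/2 = -5 + s²/2)
-100*Y(-3, P) + 56 = -100*(-5 + (½)*3²) + 56 = -100*(-5 + (½)*9) + 56 = -100*(-5 + 9/2) + 56 = -100*(-½) + 56 = 50 + 56 = 106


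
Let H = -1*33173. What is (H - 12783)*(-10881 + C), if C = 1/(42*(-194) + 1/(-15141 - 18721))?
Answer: 137966822826469244/275907577 ≈ 5.0005e+8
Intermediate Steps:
C = -33862/275907577 (C = 1/(-8148 + 1/(-33862)) = 1/(-8148 - 1/33862) = 1/(-275907577/33862) = -33862/275907577 ≈ -0.00012273)
H = -33173
(H - 12783)*(-10881 + C) = (-33173 - 12783)*(-10881 - 33862/275907577) = -45956*(-3002150379199/275907577) = 137966822826469244/275907577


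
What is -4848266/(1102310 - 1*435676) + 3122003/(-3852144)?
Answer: -10378726065103/1283985081648 ≈ -8.0832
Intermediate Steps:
-4848266/(1102310 - 1*435676) + 3122003/(-3852144) = -4848266/(1102310 - 435676) + 3122003*(-1/3852144) = -4848266/666634 - 3122003/3852144 = -4848266*1/666634 - 3122003/3852144 = -2424133/333317 - 3122003/3852144 = -10378726065103/1283985081648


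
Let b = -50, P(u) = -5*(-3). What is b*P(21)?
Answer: -750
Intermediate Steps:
P(u) = 15
b*P(21) = -50*15 = -750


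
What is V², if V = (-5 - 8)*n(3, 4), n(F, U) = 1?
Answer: 169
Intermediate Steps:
V = -13 (V = (-5 - 8)*1 = -13*1 = -13)
V² = (-13)² = 169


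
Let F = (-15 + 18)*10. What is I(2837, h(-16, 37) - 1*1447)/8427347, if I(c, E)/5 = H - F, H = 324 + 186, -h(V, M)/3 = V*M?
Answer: 2400/8427347 ≈ 0.00028479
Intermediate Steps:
F = 30 (F = 3*10 = 30)
h(V, M) = -3*M*V (h(V, M) = -3*V*M = -3*M*V)
H = 510
I(c, E) = 2400 (I(c, E) = 5*(510 - 1*30) = 5*(510 - 30) = 5*480 = 2400)
I(2837, h(-16, 37) - 1*1447)/8427347 = 2400/8427347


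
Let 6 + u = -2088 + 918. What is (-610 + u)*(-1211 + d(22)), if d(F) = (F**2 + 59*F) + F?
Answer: -1059098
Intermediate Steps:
u = -1176 (u = -6 + (-2088 + 918) = -6 - 1170 = -1176)
d(F) = F**2 + 60*F
(-610 + u)*(-1211 + d(22)) = (-610 - 1176)*(-1211 + 22*(60 + 22)) = -1786*(-1211 + 22*82) = -1786*(-1211 + 1804) = -1786*593 = -1059098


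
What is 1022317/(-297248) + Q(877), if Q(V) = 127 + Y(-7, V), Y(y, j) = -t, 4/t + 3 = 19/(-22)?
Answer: 3148053039/25266080 ≈ 124.60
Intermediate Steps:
t = -88/85 (t = 4/(-3 + 19/(-22)) = 4/(-3 + 19*(-1/22)) = 4/(-3 - 19/22) = 4/(-85/22) = 4*(-22/85) = -88/85 ≈ -1.0353)
Y(y, j) = 88/85 (Y(y, j) = -1*(-88/85) = 88/85)
Q(V) = 10883/85 (Q(V) = 127 + 88/85 = 10883/85)
1022317/(-297248) + Q(877) = 1022317/(-297248) + 10883/85 = 1022317*(-1/297248) + 10883/85 = -1022317/297248 + 10883/85 = 3148053039/25266080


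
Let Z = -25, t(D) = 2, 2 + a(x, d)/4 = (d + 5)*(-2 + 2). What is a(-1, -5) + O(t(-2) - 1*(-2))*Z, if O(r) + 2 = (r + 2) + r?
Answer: -208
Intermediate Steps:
a(x, d) = -8 (a(x, d) = -8 + 4*((d + 5)*(-2 + 2)) = -8 + 4*((5 + d)*0) = -8 + 4*0 = -8 + 0 = -8)
O(r) = 2*r (O(r) = -2 + ((r + 2) + r) = -2 + ((2 + r) + r) = -2 + (2 + 2*r) = 2*r)
a(-1, -5) + O(t(-2) - 1*(-2))*Z = -8 + (2*(2 - 1*(-2)))*(-25) = -8 + (2*(2 + 2))*(-25) = -8 + (2*4)*(-25) = -8 + 8*(-25) = -8 - 200 = -208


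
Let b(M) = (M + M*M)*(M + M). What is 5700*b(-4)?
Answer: -547200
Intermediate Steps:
b(M) = 2*M*(M + M²) (b(M) = (M + M²)*(2*M) = 2*M*(M + M²))
5700*b(-4) = 5700*(2*(-4)²*(1 - 4)) = 5700*(2*16*(-3)) = 5700*(-96) = -547200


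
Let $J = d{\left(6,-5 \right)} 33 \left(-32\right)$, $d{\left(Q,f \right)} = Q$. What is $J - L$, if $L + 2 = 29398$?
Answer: $-35732$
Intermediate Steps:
$L = 29396$ ($L = -2 + 29398 = 29396$)
$J = -6336$ ($J = 6 \cdot 33 \left(-32\right) = 198 \left(-32\right) = -6336$)
$J - L = -6336 - 29396 = -35732$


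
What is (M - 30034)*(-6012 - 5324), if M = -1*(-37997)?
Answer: -90268568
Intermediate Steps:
M = 37997
(M - 30034)*(-6012 - 5324) = (37997 - 30034)*(-6012 - 5324) = 7963*(-11336) = -90268568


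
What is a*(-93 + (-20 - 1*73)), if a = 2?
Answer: -372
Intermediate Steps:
a*(-93 + (-20 - 1*73)) = 2*(-93 + (-20 - 1*73)) = 2*(-93 + (-20 - 73)) = 2*(-93 - 93) = 2*(-186) = -372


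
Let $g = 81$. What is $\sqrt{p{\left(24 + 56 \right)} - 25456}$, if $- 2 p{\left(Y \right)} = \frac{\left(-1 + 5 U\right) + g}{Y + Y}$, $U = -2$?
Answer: $\frac{3 i \sqrt{181022}}{8} \approx 159.55 i$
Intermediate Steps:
$p{\left(Y \right)} = - \frac{35}{2 Y}$ ($p{\left(Y \right)} = - \frac{\left(\left(-1 + 5 \left(-2\right)\right) + 81\right) \frac{1}{Y + Y}}{2} = - \frac{\left(\left(-1 - 10\right) + 81\right) \frac{1}{2 Y}}{2} = - \frac{\left(-11 + 81\right) \frac{1}{2 Y}}{2} = - \frac{70 \frac{1}{2 Y}}{2} = - \frac{35 \frac{1}{Y}}{2} = - \frac{35}{2 Y}$)
$\sqrt{p{\left(24 + 56 \right)} - 25456} = \sqrt{- \frac{35}{2 \left(24 + 56\right)} - 25456} = \sqrt{- \frac{35}{2 \cdot 80} - 25456} = \sqrt{\left(- \frac{35}{2}\right) \frac{1}{80} - 25456} = \sqrt{- \frac{7}{32} - 25456} = \sqrt{- \frac{814599}{32}} = \frac{3 i \sqrt{181022}}{8}$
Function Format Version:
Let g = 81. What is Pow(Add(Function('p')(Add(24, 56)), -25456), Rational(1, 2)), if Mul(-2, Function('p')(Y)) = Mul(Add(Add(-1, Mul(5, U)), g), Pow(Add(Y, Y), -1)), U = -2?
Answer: Mul(Rational(3, 8), I, Pow(181022, Rational(1, 2))) ≈ Mul(159.55, I)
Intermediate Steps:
Function('p')(Y) = Mul(Rational(-35, 2), Pow(Y, -1)) (Function('p')(Y) = Mul(Rational(-1, 2), Mul(Add(Add(-1, Mul(5, -2)), 81), Pow(Add(Y, Y), -1))) = Mul(Rational(-1, 2), Mul(Add(Add(-1, -10), 81), Pow(Mul(2, Y), -1))) = Mul(Rational(-1, 2), Mul(Add(-11, 81), Mul(Rational(1, 2), Pow(Y, -1)))) = Mul(Rational(-1, 2), Mul(70, Mul(Rational(1, 2), Pow(Y, -1)))) = Mul(Rational(-1, 2), Mul(35, Pow(Y, -1))) = Mul(Rational(-35, 2), Pow(Y, -1)))
Pow(Add(Function('p')(Add(24, 56)), -25456), Rational(1, 2)) = Pow(Add(Mul(Rational(-35, 2), Pow(Add(24, 56), -1)), -25456), Rational(1, 2)) = Pow(Add(Mul(Rational(-35, 2), Pow(80, -1)), -25456), Rational(1, 2)) = Pow(Add(Mul(Rational(-35, 2), Rational(1, 80)), -25456), Rational(1, 2)) = Pow(Add(Rational(-7, 32), -25456), Rational(1, 2)) = Pow(Rational(-814599, 32), Rational(1, 2)) = Mul(Rational(3, 8), I, Pow(181022, Rational(1, 2)))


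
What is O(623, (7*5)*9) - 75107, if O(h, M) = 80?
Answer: -75027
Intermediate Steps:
O(623, (7*5)*9) - 75107 = 80 - 75107 = -75027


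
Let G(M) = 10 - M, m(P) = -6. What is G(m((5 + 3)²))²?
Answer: 256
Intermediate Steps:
G(m((5 + 3)²))² = (10 - 1*(-6))² = (10 + 6)² = 16² = 256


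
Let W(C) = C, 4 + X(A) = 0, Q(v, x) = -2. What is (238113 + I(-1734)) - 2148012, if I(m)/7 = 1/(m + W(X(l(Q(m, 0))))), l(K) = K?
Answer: -3319404469/1738 ≈ -1.9099e+6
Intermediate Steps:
X(A) = -4 (X(A) = -4 + 0 = -4)
I(m) = 7/(-4 + m) (I(m) = 7/(m - 4) = 7/(-4 + m))
(238113 + I(-1734)) - 2148012 = (238113 + 7/(-4 - 1734)) - 2148012 = (238113 + 7/(-1738)) - 2148012 = (238113 + 7*(-1/1738)) - 2148012 = (238113 - 7/1738) - 2148012 = 413840387/1738 - 2148012 = -3319404469/1738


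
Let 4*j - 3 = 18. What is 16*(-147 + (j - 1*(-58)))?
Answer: -1340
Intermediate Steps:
j = 21/4 (j = 3/4 + (1/4)*18 = 3/4 + 9/2 = 21/4 ≈ 5.2500)
16*(-147 + (j - 1*(-58))) = 16*(-147 + (21/4 - 1*(-58))) = 16*(-147 + (21/4 + 58)) = 16*(-147 + 253/4) = 16*(-335/4) = -1340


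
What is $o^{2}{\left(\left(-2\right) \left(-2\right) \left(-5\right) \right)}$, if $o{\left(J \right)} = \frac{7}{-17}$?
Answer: $\frac{49}{289} \approx 0.16955$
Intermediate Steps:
$o{\left(J \right)} = - \frac{7}{17}$ ($o{\left(J \right)} = 7 \left(- \frac{1}{17}\right) = - \frac{7}{17}$)
$o^{2}{\left(\left(-2\right) \left(-2\right) \left(-5\right) \right)} = \left(- \frac{7}{17}\right)^{2} = \frac{49}{289}$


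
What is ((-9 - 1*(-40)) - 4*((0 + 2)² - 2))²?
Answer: 529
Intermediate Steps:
((-9 - 1*(-40)) - 4*((0 + 2)² - 2))² = ((-9 + 40) - 4*(2² - 2))² = (31 - 4*(4 - 2))² = (31 - 4*2)² = (31 - 8)² = 23² = 529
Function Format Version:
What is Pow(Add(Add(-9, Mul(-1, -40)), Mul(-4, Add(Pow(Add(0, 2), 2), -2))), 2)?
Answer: 529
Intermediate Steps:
Pow(Add(Add(-9, Mul(-1, -40)), Mul(-4, Add(Pow(Add(0, 2), 2), -2))), 2) = Pow(Add(Add(-9, 40), Mul(-4, Add(Pow(2, 2), -2))), 2) = Pow(Add(31, Mul(-4, Add(4, -2))), 2) = Pow(Add(31, Mul(-4, 2)), 2) = Pow(Add(31, -8), 2) = Pow(23, 2) = 529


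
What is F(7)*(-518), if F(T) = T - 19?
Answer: 6216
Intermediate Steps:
F(T) = -19 + T
F(7)*(-518) = (-19 + 7)*(-518) = -12*(-518) = 6216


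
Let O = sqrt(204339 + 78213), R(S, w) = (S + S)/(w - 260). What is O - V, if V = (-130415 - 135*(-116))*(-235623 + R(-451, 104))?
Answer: -2108983799965/78 + 2*sqrt(70638) ≈ -2.7038e+10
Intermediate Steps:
R(S, w) = 2*S/(-260 + w) (R(S, w) = (2*S)/(-260 + w) = 2*S/(-260 + w))
O = 2*sqrt(70638) (O = sqrt(282552) = 2*sqrt(70638) ≈ 531.56)
V = 2108983799965/78 (V = (-130415 - 135*(-116))*(-235623 + 2*(-451)/(-260 + 104)) = (-130415 + 15660)*(-235623 + 2*(-451)/(-156)) = -114755*(-235623 + 2*(-451)*(-1/156)) = -114755*(-235623 + 451/78) = -114755*(-18378143/78) = 2108983799965/78 ≈ 2.7038e+10)
O - V = 2*sqrt(70638) - 1*2108983799965/78 = 2*sqrt(70638) - 2108983799965/78 = -2108983799965/78 + 2*sqrt(70638)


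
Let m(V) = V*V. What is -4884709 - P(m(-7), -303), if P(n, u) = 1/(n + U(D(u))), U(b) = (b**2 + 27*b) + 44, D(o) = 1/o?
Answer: -41666846290222/8530057 ≈ -4.8847e+6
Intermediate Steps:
m(V) = V**2
U(b) = 44 + b**2 + 27*b
P(n, u) = 1/(44 + n + u**(-2) + 27/u) (P(n, u) = 1/(n + (44 + (1/u)**2 + 27/u)) = 1/(n + (44 + u**(-2) + 27/u)) = 1/(44 + n + u**(-2) + 27/u))
-4884709 - P(m(-7), -303) = -4884709 - (-303)**2/(1 + 27*(-303) + 44*(-303)**2 + (-7)**2*(-303)**2) = -4884709 - 91809/(1 - 8181 + 44*91809 + 49*91809) = -4884709 - 91809/(1 - 8181 + 4039596 + 4498641) = -4884709 - 91809/8530057 = -41666846290222/8530057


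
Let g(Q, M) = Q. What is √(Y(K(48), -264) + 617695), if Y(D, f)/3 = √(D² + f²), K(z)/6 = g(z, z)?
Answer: √(617695 + 72*√265) ≈ 786.68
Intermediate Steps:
K(z) = 6*z
Y(D, f) = 3*√(D² + f²)
√(Y(K(48), -264) + 617695) = √(3*√((6*48)² + (-264)²) + 617695) = √(3*√(288² + 69696) + 617695) = √(3*√(82944 + 69696) + 617695) = √(3*√152640 + 617695) = √(3*(24*√265) + 617695) = √(72*√265 + 617695) = √(617695 + 72*√265)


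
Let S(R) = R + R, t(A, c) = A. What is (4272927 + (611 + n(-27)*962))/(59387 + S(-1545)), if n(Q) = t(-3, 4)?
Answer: 4270652/56297 ≈ 75.859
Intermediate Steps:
S(R) = 2*R
n(Q) = -3
(4272927 + (611 + n(-27)*962))/(59387 + S(-1545)) = (4272927 + (611 - 3*962))/(59387 + 2*(-1545)) = (4272927 + (611 - 2886))/(59387 - 3090) = (4272927 - 2275)/56297 = 4270652*(1/56297) = 4270652/56297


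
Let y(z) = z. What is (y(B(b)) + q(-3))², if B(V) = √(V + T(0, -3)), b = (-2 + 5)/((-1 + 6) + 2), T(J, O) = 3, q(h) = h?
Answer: 87/7 - 12*√42/7 ≈ 1.3187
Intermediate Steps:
b = 3/7 (b = 3/(5 + 2) = 3/7 ≈ 0.42857)
B(V) = √(3 + V) (B(V) = √(V + 3) = √(3 + V))
(y(B(b)) + q(-3))² = (√(3 + 3/7) - 3)² = (√(24/7) - 3)² = (2*√42/7 - 3)² = (-3 + 2*√42/7)²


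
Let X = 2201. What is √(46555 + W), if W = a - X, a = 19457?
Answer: √63811 ≈ 252.61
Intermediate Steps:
W = 17256 (W = 19457 - 1*2201 = 19457 - 2201 = 17256)
√(46555 + W) = √(46555 + 17256) = √63811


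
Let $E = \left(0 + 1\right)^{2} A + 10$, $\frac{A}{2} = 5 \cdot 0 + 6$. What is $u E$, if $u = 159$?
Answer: $3498$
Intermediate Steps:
$A = 12$ ($A = 2 \left(5 \cdot 0 + 6\right) = 2 \left(0 + 6\right) = 2 \cdot 6 = 12$)
$E = 22$ ($E = \left(0 + 1\right)^{2} \cdot 12 + 10 = 1^{2} \cdot 12 + 10 = 1 \cdot 12 + 10 = 12 + 10 = 22$)
$u E = 159 \cdot 22 = 3498$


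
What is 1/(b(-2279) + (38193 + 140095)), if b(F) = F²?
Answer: 1/5372129 ≈ 1.8615e-7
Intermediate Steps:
1/(b(-2279) + (38193 + 140095)) = 1/((-2279)² + (38193 + 140095)) = 1/(5193841 + 178288) = 1/5372129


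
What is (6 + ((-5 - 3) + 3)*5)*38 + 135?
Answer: -587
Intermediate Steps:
(6 + ((-5 - 3) + 3)*5)*38 + 135 = (6 + (-8 + 3)*5)*38 + 135 = (6 - 5*5)*38 + 135 = (6 - 25)*38 + 135 = -19*38 + 135 = -722 + 135 = -587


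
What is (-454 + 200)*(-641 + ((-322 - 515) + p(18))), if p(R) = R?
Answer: 370840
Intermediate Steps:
(-454 + 200)*(-641 + ((-322 - 515) + p(18))) = (-454 + 200)*(-641 + ((-322 - 515) + 18)) = -254*(-641 + (-837 + 18)) = -254*(-641 - 819) = -254*(-1460) = 370840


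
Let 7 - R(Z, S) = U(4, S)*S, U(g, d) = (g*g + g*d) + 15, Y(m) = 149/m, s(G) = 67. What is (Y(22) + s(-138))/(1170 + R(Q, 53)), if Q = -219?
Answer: -1623/257444 ≈ -0.0063043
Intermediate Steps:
U(g, d) = 15 + g² + d*g (U(g, d) = (g² + d*g) + 15 = 15 + g² + d*g)
R(Z, S) = 7 - S*(31 + 4*S) (R(Z, S) = 7 - (15 + 4² + S*4)*S = 7 - (15 + 16 + 4*S)*S = 7 - (31 + 4*S)*S = 7 - S*(31 + 4*S))
(Y(22) + s(-138))/(1170 + R(Q, 53)) = (149/22 + 67)/(1170 + (7 - 1*53*(31 + 4*53))) = (149*(1/22) + 67)/(1170 + (7 - 1*53*(31 + 212))) = (149/22 + 67)/(1170 + (7 - 1*53*243)) = 1623/(22*(1170 + (7 - 12879))) = 1623/(22*(1170 - 12872)) = (1623/22)/(-11702) = (1623/22)*(-1/11702) = -1623/257444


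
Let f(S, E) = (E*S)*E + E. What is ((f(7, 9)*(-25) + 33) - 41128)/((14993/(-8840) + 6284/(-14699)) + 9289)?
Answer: -7210973684200/1206728924573 ≈ -5.9756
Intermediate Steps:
f(S, E) = E + S*E² (f(S, E) = S*E² + E = E + S*E²)
((f(7, 9)*(-25) + 33) - 41128)/((14993/(-8840) + 6284/(-14699)) + 9289) = (((9*(1 + 9*7))*(-25) + 33) - 41128)/((14993/(-8840) + 6284/(-14699)) + 9289) = (((9*(1 + 63))*(-25) + 33) - 41128)/((14993*(-1/8840) + 6284*(-1/14699)) + 9289) = (((9*64)*(-25) + 33) - 41128)/((-14993/8840 - 6284/14699) + 9289) = ((576*(-25) + 33) - 41128)/(-275932667/129939160 + 9289) = ((-14400 + 33) - 41128)/(1206728924573/129939160) = (-14367 - 41128)*(129939160/1206728924573) = -55495*129939160/1206728924573 = -7210973684200/1206728924573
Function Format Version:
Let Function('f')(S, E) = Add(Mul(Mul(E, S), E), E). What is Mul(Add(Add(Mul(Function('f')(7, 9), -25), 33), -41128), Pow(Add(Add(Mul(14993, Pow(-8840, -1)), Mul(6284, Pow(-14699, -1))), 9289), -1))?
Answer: Rational(-7210973684200, 1206728924573) ≈ -5.9756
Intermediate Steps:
Function('f')(S, E) = Add(E, Mul(S, Pow(E, 2))) (Function('f')(S, E) = Add(Mul(S, Pow(E, 2)), E) = Add(E, Mul(S, Pow(E, 2))))
Mul(Add(Add(Mul(Function('f')(7, 9), -25), 33), -41128), Pow(Add(Add(Mul(14993, Pow(-8840, -1)), Mul(6284, Pow(-14699, -1))), 9289), -1)) = Mul(Add(Add(Mul(Mul(9, Add(1, Mul(9, 7))), -25), 33), -41128), Pow(Add(Add(Mul(14993, Pow(-8840, -1)), Mul(6284, Pow(-14699, -1))), 9289), -1)) = Mul(Add(Add(Mul(Mul(9, Add(1, 63)), -25), 33), -41128), Pow(Add(Add(Mul(14993, Rational(-1, 8840)), Mul(6284, Rational(-1, 14699))), 9289), -1)) = Mul(Add(Add(Mul(Mul(9, 64), -25), 33), -41128), Pow(Add(Add(Rational(-14993, 8840), Rational(-6284, 14699)), 9289), -1)) = Mul(Add(Add(Mul(576, -25), 33), -41128), Pow(Add(Rational(-275932667, 129939160), 9289), -1)) = Mul(Add(Add(-14400, 33), -41128), Pow(Rational(1206728924573, 129939160), -1)) = Mul(Add(-14367, -41128), Rational(129939160, 1206728924573)) = Mul(-55495, Rational(129939160, 1206728924573)) = Rational(-7210973684200, 1206728924573)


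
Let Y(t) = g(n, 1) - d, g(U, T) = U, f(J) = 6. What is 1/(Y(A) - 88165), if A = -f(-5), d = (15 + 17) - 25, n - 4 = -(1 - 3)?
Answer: -1/88166 ≈ -1.1342e-5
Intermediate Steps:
n = 6 (n = 4 - (1 - 3) = 4 - 1*(-2) = 4 + 2 = 6)
d = 7 (d = 32 - 25 = 7)
A = -6 (A = -1*6 = -6)
Y(t) = -1 (Y(t) = 6 - 1*7 = 6 - 7 = -1)
1/(Y(A) - 88165) = 1/(-1 - 88165) = 1/(-88166) = -1/88166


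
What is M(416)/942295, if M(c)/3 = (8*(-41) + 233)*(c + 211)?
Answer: -35739/188459 ≈ -0.18964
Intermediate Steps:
M(c) = -60135 - 285*c (M(c) = 3*((8*(-41) + 233)*(c + 211)) = 3*((-328 + 233)*(211 + c)) = 3*(-95*(211 + c)) = 3*(-20045 - 95*c) = -60135 - 285*c)
M(416)/942295 = (-60135 - 285*416)/942295 = (-60135 - 118560)*(1/942295) = -178695*1/942295 = -35739/188459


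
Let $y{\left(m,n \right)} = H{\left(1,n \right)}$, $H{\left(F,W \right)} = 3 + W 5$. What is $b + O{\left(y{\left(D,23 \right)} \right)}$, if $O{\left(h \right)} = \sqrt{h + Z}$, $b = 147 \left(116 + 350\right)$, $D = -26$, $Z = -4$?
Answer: $68502 + \sqrt{114} \approx 68513.0$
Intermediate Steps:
$H{\left(F,W \right)} = 3 + 5 W$
$y{\left(m,n \right)} = 3 + 5 n$
$b = 68502$ ($b = 147 \cdot 466 = 68502$)
$O{\left(h \right)} = \sqrt{-4 + h}$ ($O{\left(h \right)} = \sqrt{h - 4} = \sqrt{-4 + h}$)
$b + O{\left(y{\left(D,23 \right)} \right)} = 68502 + \sqrt{-4 + \left(3 + 5 \cdot 23\right)} = 68502 + \sqrt{-4 + \left(3 + 115\right)} = 68502 + \sqrt{-4 + 118} = 68502 + \sqrt{114}$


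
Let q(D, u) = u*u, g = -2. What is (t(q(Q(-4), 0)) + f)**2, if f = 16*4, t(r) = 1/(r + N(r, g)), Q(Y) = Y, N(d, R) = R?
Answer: 16129/4 ≈ 4032.3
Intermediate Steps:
q(D, u) = u**2
t(r) = 1/(-2 + r) (t(r) = 1/(r - 2) = 1/(-2 + r))
f = 64
(t(q(Q(-4), 0)) + f)**2 = (1/(-2 + 0**2) + 64)**2 = (1/(-2 + 0) + 64)**2 = (1/(-2) + 64)**2 = (-1/2 + 64)**2 = (127/2)**2 = 16129/4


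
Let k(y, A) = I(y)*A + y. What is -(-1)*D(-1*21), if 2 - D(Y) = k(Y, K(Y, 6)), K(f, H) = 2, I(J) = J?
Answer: 65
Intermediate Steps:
k(y, A) = y + A*y (k(y, A) = y*A + y = A*y + y = y + A*y)
D(Y) = 2 - 3*Y (D(Y) = 2 - Y*(1 + 2) = 2 - Y*3 = 2 - 3*Y)
-(-1)*D(-1*21) = -(-1)*(2 - (-3)*21) = -(-1)*(2 - 3*(-21)) = -(-1)*(2 + 63) = -(-1)*65 = -1*(-65) = 65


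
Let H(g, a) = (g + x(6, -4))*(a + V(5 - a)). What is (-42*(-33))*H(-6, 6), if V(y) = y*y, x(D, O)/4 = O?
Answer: -213444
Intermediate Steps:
x(D, O) = 4*O
V(y) = y**2
H(g, a) = (-16 + g)*(a + (5 - a)**2) (H(g, a) = (g + 4*(-4))*(a + (5 - a)**2) = (g - 16)*(a + (5 - a)**2) = (-16 + g)*(a + (5 - a)**2))
(-42*(-33))*H(-6, 6) = (-42*(-33))*(-16*6 - 16*(-5 + 6)**2 + 6*(-6) - 6*(-5 + 6)**2) = 1386*(-96 - 16*1**2 - 36 - 6*1**2) = 1386*(-96 - 16*1 - 36 - 6*1) = 1386*(-96 - 16 - 36 - 6) = 1386*(-154) = -213444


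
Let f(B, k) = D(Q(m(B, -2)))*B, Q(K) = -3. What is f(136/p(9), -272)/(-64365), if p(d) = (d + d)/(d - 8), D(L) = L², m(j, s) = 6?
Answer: -68/64365 ≈ -0.0010565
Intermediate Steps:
p(d) = 2*d/(-8 + d) (p(d) = (2*d)/(-8 + d) = 2*d/(-8 + d))
f(B, k) = 9*B (f(B, k) = (-3)²*B = 9*B)
f(136/p(9), -272)/(-64365) = (9*(136/((2*9/(-8 + 9)))))/(-64365) = (9*(136/((2*9/1))))*(-1/64365) = (9*(136/((2*9*1))))*(-1/64365) = (9*(136/18))*(-1/64365) = (9*(136*(1/18)))*(-1/64365) = (9*(68/9))*(-1/64365) = 68*(-1/64365) = -68/64365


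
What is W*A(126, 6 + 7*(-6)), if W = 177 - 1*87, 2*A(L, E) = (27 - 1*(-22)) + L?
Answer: 7875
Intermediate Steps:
A(L, E) = 49/2 + L/2 (A(L, E) = ((27 - 1*(-22)) + L)/2 = ((27 + 22) + L)/2 = (49 + L)/2 = 49/2 + L/2)
W = 90 (W = 177 - 87 = 90)
W*A(126, 6 + 7*(-6)) = 90*(49/2 + (1/2)*126) = 90*(49/2 + 63) = 90*(175/2) = 7875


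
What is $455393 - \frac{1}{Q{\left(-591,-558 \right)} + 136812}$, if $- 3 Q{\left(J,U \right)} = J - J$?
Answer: $\frac{62303227115}{136812} \approx 4.5539 \cdot 10^{5}$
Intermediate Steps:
$Q{\left(J,U \right)} = 0$ ($Q{\left(J,U \right)} = - \frac{J - J}{3} = \left(- \frac{1}{3}\right) 0 = 0$)
$455393 - \frac{1}{Q{\left(-591,-558 \right)} + 136812} = 455393 - \frac{1}{0 + 136812} = 455393 - \frac{1}{136812} = \frac{62303227115}{136812}$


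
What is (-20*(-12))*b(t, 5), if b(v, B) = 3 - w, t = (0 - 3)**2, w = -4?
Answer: 1680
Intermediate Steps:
t = 9 (t = (-3)**2 = 9)
b(v, B) = 7 (b(v, B) = 3 - 1*(-4) = 3 + 4 = 7)
(-20*(-12))*b(t, 5) = -20*(-12)*7 = 240*7 = 1680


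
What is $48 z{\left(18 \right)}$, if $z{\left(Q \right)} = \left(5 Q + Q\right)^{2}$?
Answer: $559872$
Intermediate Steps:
$z{\left(Q \right)} = 36 Q^{2}$ ($z{\left(Q \right)} = \left(6 Q\right)^{2} = 36 Q^{2}$)
$48 z{\left(18 \right)} = 48 \cdot 36 \cdot 18^{2} = 48 \cdot 36 \cdot 324 = 48 \cdot 11664 = 559872$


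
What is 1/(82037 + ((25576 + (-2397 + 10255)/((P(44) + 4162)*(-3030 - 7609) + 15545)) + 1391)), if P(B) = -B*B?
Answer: 23666869/2579783380618 ≈ 9.1740e-6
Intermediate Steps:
P(B) = -B²
1/(82037 + ((25576 + (-2397 + 10255)/((P(44) + 4162)*(-3030 - 7609) + 15545)) + 1391)) = 1/(82037 + ((25576 + (-2397 + 10255)/((-1*44² + 4162)*(-3030 - 7609) + 15545)) + 1391)) = 1/(82037 + ((25576 + 7858/((-1*1936 + 4162)*(-10639) + 15545)) + 1391)) = 1/(82037 + ((25576 + 7858/((-1936 + 4162)*(-10639) + 15545)) + 1391)) = 1/(82037 + ((25576 + 7858/(2226*(-10639) + 15545)) + 1391)) = 1/(82037 + ((25576 + 7858/(-23682414 + 15545)) + 1391)) = 1/(82037 + ((25576 + 7858/(-23666869)) + 1391)) = 1/(82037 + ((25576 + 7858*(-1/23666869)) + 1391)) = 1/(82037 + ((25576 - 7858/23666869) + 1391)) = 1/(82037 + (605303833686/23666869 + 1391)) = 1/(82037 + 638224448465/23666869) = 1/(2579783380618/23666869) = 23666869/2579783380618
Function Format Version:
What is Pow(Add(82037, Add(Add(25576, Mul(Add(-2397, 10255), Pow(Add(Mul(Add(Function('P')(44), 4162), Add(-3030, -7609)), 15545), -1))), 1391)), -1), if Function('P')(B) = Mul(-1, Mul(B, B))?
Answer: Rational(23666869, 2579783380618) ≈ 9.1740e-6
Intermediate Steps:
Function('P')(B) = Mul(-1, Pow(B, 2))
Pow(Add(82037, Add(Add(25576, Mul(Add(-2397, 10255), Pow(Add(Mul(Add(Function('P')(44), 4162), Add(-3030, -7609)), 15545), -1))), 1391)), -1) = Pow(Add(82037, Add(Add(25576, Mul(Add(-2397, 10255), Pow(Add(Mul(Add(Mul(-1, Pow(44, 2)), 4162), Add(-3030, -7609)), 15545), -1))), 1391)), -1) = Pow(Add(82037, Add(Add(25576, Mul(7858, Pow(Add(Mul(Add(Mul(-1, 1936), 4162), -10639), 15545), -1))), 1391)), -1) = Pow(Add(82037, Add(Add(25576, Mul(7858, Pow(Add(Mul(Add(-1936, 4162), -10639), 15545), -1))), 1391)), -1) = Pow(Add(82037, Add(Add(25576, Mul(7858, Pow(Add(Mul(2226, -10639), 15545), -1))), 1391)), -1) = Pow(Add(82037, Add(Add(25576, Mul(7858, Pow(Add(-23682414, 15545), -1))), 1391)), -1) = Pow(Add(82037, Add(Add(25576, Mul(7858, Pow(-23666869, -1))), 1391)), -1) = Pow(Add(82037, Add(Add(25576, Mul(7858, Rational(-1, 23666869))), 1391)), -1) = Pow(Add(82037, Add(Add(25576, Rational(-7858, 23666869)), 1391)), -1) = Pow(Add(82037, Add(Rational(605303833686, 23666869), 1391)), -1) = Pow(Add(82037, Rational(638224448465, 23666869)), -1) = Pow(Rational(2579783380618, 23666869), -1) = Rational(23666869, 2579783380618)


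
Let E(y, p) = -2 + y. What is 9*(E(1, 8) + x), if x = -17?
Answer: -162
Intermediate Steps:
9*(E(1, 8) + x) = 9*((-2 + 1) - 17) = 9*(-1 - 17) = 9*(-18) = -162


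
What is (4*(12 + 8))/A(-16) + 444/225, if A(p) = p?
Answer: -227/75 ≈ -3.0267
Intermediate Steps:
(4*(12 + 8))/A(-16) + 444/225 = (4*(12 + 8))/(-16) + 444/225 = (4*20)*(-1/16) + 444*(1/225) = 80*(-1/16) + 148/75 = -5 + 148/75 = -227/75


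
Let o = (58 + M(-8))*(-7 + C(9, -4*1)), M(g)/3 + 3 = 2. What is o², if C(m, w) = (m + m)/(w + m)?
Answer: 34969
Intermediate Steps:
C(m, w) = 2*m/(m + w) (C(m, w) = (2*m)/(m + w) = 2*m/(m + w))
M(g) = -3 (M(g) = -9 + 3*2 = -9 + 6 = -3)
o = -187 (o = (58 - 3)*(-7 + 2*9/(9 - 4*1)) = 55*(-7 + 2*9/(9 - 4)) = 55*(-7 + 2*9/5) = 55*(-7 + 2*9*(⅕)) = 55*(-7 + 18/5) = 55*(-17/5) = -187)
o² = (-187)² = 34969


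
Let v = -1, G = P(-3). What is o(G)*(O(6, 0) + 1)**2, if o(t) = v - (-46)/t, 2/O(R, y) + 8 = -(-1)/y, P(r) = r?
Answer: -49/3 ≈ -16.333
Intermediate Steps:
O(R, y) = 2/(-8 + 1/y) (O(R, y) = 2/(-8 - (-1)/y) = 2/(-8 + 1/y))
G = -3
o(t) = -1 + 46/t (o(t) = -1 - (-46)/t = -1 + 46/t)
o(G)*(O(6, 0) + 1)**2 = ((46 - 1*(-3))/(-3))*(-2*0/(-1 + 8*0) + 1)**2 = (-(46 + 3)/3)*(-2*0/(-1 + 0) + 1)**2 = (-1/3*49)*(-2*0/(-1) + 1)**2 = -49*(-2*0*(-1) + 1)**2/3 = -49*(0 + 1)**2/3 = -49/3*1**2 = -49/3*1 = -49/3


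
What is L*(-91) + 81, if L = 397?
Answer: -36046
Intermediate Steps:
L*(-91) + 81 = 397*(-91) + 81 = -36127 + 81 = -36046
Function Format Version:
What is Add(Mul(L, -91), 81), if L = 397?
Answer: -36046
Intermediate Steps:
Add(Mul(L, -91), 81) = Add(Mul(397, -91), 81) = Add(-36127, 81) = -36046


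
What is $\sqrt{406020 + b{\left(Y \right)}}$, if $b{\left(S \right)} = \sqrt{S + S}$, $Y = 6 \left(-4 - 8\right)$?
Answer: $2 \sqrt{101505 + 3 i} \approx 637.2 + 0.0094162 i$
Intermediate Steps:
$Y = -72$ ($Y = 6 \left(-12\right) = -72$)
$b{\left(S \right)} = \sqrt{2} \sqrt{S}$ ($b{\left(S \right)} = \sqrt{2 S} = \sqrt{2} \sqrt{S}$)
$\sqrt{406020 + b{\left(Y \right)}} = \sqrt{406020 + \sqrt{2} \sqrt{-72}} = \sqrt{406020 + \sqrt{2} \cdot 6 i \sqrt{2}} = \sqrt{406020 + 12 i}$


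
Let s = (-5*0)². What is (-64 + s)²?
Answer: 4096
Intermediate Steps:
s = 0 (s = 0² = 0)
(-64 + s)² = (-64 + 0)² = (-64)² = 4096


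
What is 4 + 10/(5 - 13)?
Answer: 11/4 ≈ 2.7500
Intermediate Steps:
4 + 10/(5 - 13) = 4 + 10/(-8) = 4 + 10*(-⅛) = 4 - 5/4 = 11/4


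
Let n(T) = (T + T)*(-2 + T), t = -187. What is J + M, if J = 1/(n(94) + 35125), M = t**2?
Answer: 1833109950/52421 ≈ 34969.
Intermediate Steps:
M = 34969 (M = (-187)**2 = 34969)
n(T) = 2*T*(-2 + T) (n(T) = (2*T)*(-2 + T) = 2*T*(-2 + T))
J = 1/52421 (J = 1/(2*94*(-2 + 94) + 35125) = 1/(2*94*92 + 35125) = 1/(17296 + 35125) = 1/52421 ≈ 1.9076e-5)
J + M = 1/52421 + 34969 = 1833109950/52421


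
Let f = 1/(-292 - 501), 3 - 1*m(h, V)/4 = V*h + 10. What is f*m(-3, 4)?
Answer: -20/793 ≈ -0.025221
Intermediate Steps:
m(h, V) = -28 - 4*V*h (m(h, V) = 12 - 4*(V*h + 10) = 12 - 4*(10 + V*h) = 12 + (-40 - 4*V*h) = -28 - 4*V*h)
f = -1/793 (f = 1/(-793) = -1/793 ≈ -0.0012610)
f*m(-3, 4) = -(-28 - 4*4*(-3))/793 = -(-28 + 48)/793 = -1/793*20 = -20/793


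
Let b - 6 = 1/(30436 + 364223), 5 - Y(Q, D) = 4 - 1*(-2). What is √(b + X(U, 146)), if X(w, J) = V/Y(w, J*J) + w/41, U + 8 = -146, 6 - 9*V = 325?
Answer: √1096418472491118/5393673 ≈ 6.1391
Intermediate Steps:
Y(Q, D) = -1 (Y(Q, D) = 5 - (4 - 1*(-2)) = 5 - (4 + 2) = 5 - 1*6 = 5 - 6 = -1)
V = -319/9 (V = ⅔ - ⅑*325 = ⅔ - 325/9 = -319/9 ≈ -35.444)
U = -154 (U = -8 - 146 = -154)
X(w, J) = 319/9 + w/41 (X(w, J) = -319/9/(-1) + w/41 = -319/9*(-1) + w*(1/41) = 319/9 + w/41)
b = 2367955/394659 (b = 6 + 1/(30436 + 364223) = 6 + 1/394659 = 2367955/394659 ≈ 6.0000)
√(b + X(U, 146)) = √(2367955/394659 + (319/9 + (1/41)*(-154))) = √(2367955/394659 + (319/9 - 154/41)) = √(2367955/394659 + 11693/369) = √(609835898/16181019) = √1096418472491118/5393673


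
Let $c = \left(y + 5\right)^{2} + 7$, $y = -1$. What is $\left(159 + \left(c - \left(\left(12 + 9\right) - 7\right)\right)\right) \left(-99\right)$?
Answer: $-16632$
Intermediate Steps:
$c = 23$ ($c = \left(-1 + 5\right)^{2} + 7 = 4^{2} + 7 = 16 + 7 = 23$)
$\left(159 + \left(c - \left(\left(12 + 9\right) - 7\right)\right)\right) \left(-99\right) = \left(159 + \left(23 - \left(\left(12 + 9\right) - 7\right)\right)\right) \left(-99\right) = \left(159 + \left(23 - \left(21 - 7\right)\right)\right) \left(-99\right) = \left(159 + \left(23 - 14\right)\right) \left(-99\right) = \left(159 + 9\right) \left(-99\right) = 168 \left(-99\right) = -16632$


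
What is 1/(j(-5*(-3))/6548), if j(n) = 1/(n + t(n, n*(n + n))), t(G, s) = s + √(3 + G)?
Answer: 3044820 + 19644*√2 ≈ 3.0726e+6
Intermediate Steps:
j(n) = 1/(n + √(3 + n) + 2*n²) (j(n) = 1/(n + (n*(n + n) + √(3 + n))) = 1/(n + (n*(2*n) + √(3 + n))) = 1/(n + (2*n² + √(3 + n))) = 1/(n + (√(3 + n) + 2*n²)) = 1/(n + √(3 + n) + 2*n²))
1/(j(-5*(-3))/6548) = 1/(1/((-5*(-3) + √(3 - 5*(-3)) + 2*(-5*(-3))²)*6548)) = 1/((1/6548)/(15 + √(3 + 15) + 2*15²)) = 1/((1/6548)/(15 + √18 + 2*225)) = 1/((1/6548)/(15 + 3*√2 + 450)) = 1/((1/6548)/(465 + 3*√2)) = 1/(1/(6548*(465 + 3*√2))) = 3044820 + 19644*√2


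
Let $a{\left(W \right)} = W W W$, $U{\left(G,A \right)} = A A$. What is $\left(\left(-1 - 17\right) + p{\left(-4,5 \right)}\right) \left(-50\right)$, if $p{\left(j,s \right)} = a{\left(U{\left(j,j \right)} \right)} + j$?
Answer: $-203700$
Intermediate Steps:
$U{\left(G,A \right)} = A^{2}$
$a{\left(W \right)} = W^{3}$ ($a{\left(W \right)} = W^{2} W = W^{3}$)
$p{\left(j,s \right)} = j + j^{6}$ ($p{\left(j,s \right)} = \left(j^{2}\right)^{3} + j = j^{6} + j = j + j^{6}$)
$\left(\left(-1 - 17\right) + p{\left(-4,5 \right)}\right) \left(-50\right) = \left(\left(-1 - 17\right) - \left(4 - \left(-4\right)^{6}\right)\right) \left(-50\right) = \left(\left(-1 - 17\right) + \left(-4 + 4096\right)\right) \left(-50\right) = \left(-18 + 4092\right) \left(-50\right) = 4074 \left(-50\right) = -203700$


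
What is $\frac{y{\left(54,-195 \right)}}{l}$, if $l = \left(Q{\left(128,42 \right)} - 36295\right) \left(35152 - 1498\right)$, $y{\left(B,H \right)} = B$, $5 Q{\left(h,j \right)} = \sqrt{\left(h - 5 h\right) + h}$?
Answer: $- \frac{8166375}{184722184234481} - \frac{360 i \sqrt{6}}{184722184234481} \approx -4.4209 \cdot 10^{-8} - 4.7737 \cdot 10^{-12} i$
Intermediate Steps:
$Q{\left(h,j \right)} = \frac{\sqrt{3} \sqrt{- h}}{5}$ ($Q{\left(h,j \right)} = \frac{\sqrt{\left(h - 5 h\right) + h}}{5} = \frac{\sqrt{- 4 h + h}}{5} = \frac{\sqrt{- 3 h}}{5} = \frac{\sqrt{3} \sqrt{- h}}{5}$)
$l = -1221471930 + \frac{269232 i \sqrt{6}}{5}$ ($l = \left(\frac{\sqrt{3} \sqrt{\left(-1\right) 128}}{5} - 36295\right) \left(35152 - 1498\right) = \left(\frac{\sqrt{3} \sqrt{-128}}{5} - 36295\right) 33654 = \left(\frac{\sqrt{3} \cdot 8 i \sqrt{2}}{5} - 36295\right) 33654 = \left(\frac{8 i \sqrt{6}}{5} - 36295\right) 33654 = \left(-36295 + \frac{8 i \sqrt{6}}{5}\right) 33654 = -1221471930 + \frac{269232 i \sqrt{6}}{5} \approx -1.2215 \cdot 10^{9} + 1.319 \cdot 10^{5} i$)
$\frac{y{\left(54,-195 \right)}}{l} = \frac{54}{-1221471930 + \frac{269232 i \sqrt{6}}{5}}$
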